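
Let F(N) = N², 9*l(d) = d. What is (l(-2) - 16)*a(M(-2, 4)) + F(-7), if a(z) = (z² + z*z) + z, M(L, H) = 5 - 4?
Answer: ⅓ ≈ 0.33333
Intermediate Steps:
M(L, H) = 1
l(d) = d/9
a(z) = z + 2*z² (a(z) = (z² + z²) + z = 2*z² + z = z + 2*z²)
(l(-2) - 16)*a(M(-2, 4)) + F(-7) = ((⅑)*(-2) - 16)*(1*(1 + 2*1)) + (-7)² = (-2/9 - 16)*(1*(1 + 2)) + 49 = -146*3/9 + 49 = -146/9*3 + 49 = -146/3 + 49 = ⅓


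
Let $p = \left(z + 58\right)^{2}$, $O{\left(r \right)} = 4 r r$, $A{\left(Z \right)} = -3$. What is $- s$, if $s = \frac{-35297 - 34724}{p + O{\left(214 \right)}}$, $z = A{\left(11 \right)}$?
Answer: $\frac{70021}{186209} \approx 0.37603$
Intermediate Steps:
$z = -3$
$O{\left(r \right)} = 4 r^{2}$
$p = 3025$ ($p = \left(-3 + 58\right)^{2} = 55^{2} = 3025$)
$s = - \frac{70021}{186209}$ ($s = \frac{-35297 - 34724}{3025 + 4 \cdot 214^{2}} = \frac{-35297 - 34724}{3025 + 4 \cdot 45796} = \frac{-35297 - 34724}{3025 + 183184} = - \frac{70021}{186209} \approx -0.37603$)
$- s = \left(-1\right) \left(- \frac{70021}{186209}\right) = \frac{70021}{186209}$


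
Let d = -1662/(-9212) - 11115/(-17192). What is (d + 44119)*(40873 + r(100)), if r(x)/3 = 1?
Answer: 2550142797521605/1414042 ≈ 1.8034e+9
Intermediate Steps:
r(x) = 3 (r(x) = 3*1 = 3)
d = 4677303/5656168 (d = -1662*(-1/9212) - 11115*(-1/17192) = 831/4606 + 11115/17192 = 4677303/5656168 ≈ 0.82694)
(d + 44119)*(40873 + r(100)) = (4677303/5656168 + 44119)*(40873 + 3) = (249549153295/5656168)*40876 = 2550142797521605/1414042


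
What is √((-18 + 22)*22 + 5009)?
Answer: √5097 ≈ 71.393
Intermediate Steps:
√((-18 + 22)*22 + 5009) = √(4*22 + 5009) = √(88 + 5009) = √5097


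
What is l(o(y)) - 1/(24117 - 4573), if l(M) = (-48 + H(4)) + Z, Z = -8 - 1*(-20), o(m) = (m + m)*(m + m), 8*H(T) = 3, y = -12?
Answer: -87032/2443 ≈ -35.625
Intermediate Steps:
H(T) = 3/8 (H(T) = (⅛)*3 = 3/8)
o(m) = 4*m² (o(m) = (2*m)*(2*m) = 4*m²)
Z = 12 (Z = -8 + 20 = 12)
l(M) = -285/8 (l(M) = (-48 + 3/8) + 12 = -381/8 + 12 = -285/8)
l(o(y)) - 1/(24117 - 4573) = -285/8 - 1/(24117 - 4573) = -285/8 - 1/19544 = -87032/2443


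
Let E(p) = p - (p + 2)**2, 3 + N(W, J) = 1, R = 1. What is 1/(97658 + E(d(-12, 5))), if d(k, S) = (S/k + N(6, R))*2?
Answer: 36/3515225 ≈ 1.0241e-5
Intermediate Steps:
N(W, J) = -2 (N(W, J) = -3 + 1 = -2)
d(k, S) = -4 + 2*S/k (d(k, S) = (S/k - 2)*2 = (-2 + S/k)*2 = -4 + 2*S/k)
E(p) = p - (2 + p)**2
1/(97658 + E(d(-12, 5))) = 1/(97658 + ((-4 + 2*5/(-12)) - (2 + (-4 + 2*5/(-12)))**2)) = 1/(97658 + ((-4 + 2*5*(-1/12)) - (2 + (-4 + 2*5*(-1/12)))**2)) = 1/(97658 + ((-4 - 5/6) - (2 + (-4 - 5/6))**2)) = 1/(97658 + (-29/6 - (2 - 29/6)**2)) = 1/(97658 + (-29/6 - (-17/6)**2)) = 1/(97658 + (-29/6 - 1*289/36)) = 1/(97658 + (-29/6 - 289/36)) = 1/(97658 - 463/36) = 1/(3515225/36) = 36/3515225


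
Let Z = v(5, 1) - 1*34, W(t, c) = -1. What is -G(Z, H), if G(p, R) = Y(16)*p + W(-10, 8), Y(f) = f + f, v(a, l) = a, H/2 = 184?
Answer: 929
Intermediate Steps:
H = 368 (H = 2*184 = 368)
Z = -29 (Z = 5 - 1*34 = 5 - 34 = -29)
Y(f) = 2*f
G(p, R) = -1 + 32*p (G(p, R) = (2*16)*p - 1 = 32*p - 1 = -1 + 32*p)
-G(Z, H) = -(-1 + 32*(-29)) = -(-1 - 928) = -1*(-929) = 929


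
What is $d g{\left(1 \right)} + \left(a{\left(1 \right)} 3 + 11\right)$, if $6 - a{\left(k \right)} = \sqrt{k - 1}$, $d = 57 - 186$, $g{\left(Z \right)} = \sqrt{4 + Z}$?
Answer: $29 - 129 \sqrt{5} \approx -259.45$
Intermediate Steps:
$d = -129$
$a{\left(k \right)} = 6 - \sqrt{-1 + k}$ ($a{\left(k \right)} = 6 - \sqrt{k - 1} = 6 - \sqrt{-1 + k}$)
$d g{\left(1 \right)} + \left(a{\left(1 \right)} 3 + 11\right) = - 129 \sqrt{4 + 1} + \left(\left(6 - \sqrt{-1 + 1}\right) 3 + 11\right) = - 129 \sqrt{5} + \left(\left(6 - \sqrt{0}\right) 3 + 11\right) = - 129 \sqrt{5} + \left(\left(6 - 0\right) 3 + 11\right) = - 129 \sqrt{5} + \left(\left(6 + 0\right) 3 + 11\right) = - 129 \sqrt{5} + \left(6 \cdot 3 + 11\right) = - 129 \sqrt{5} + \left(18 + 11\right) = - 129 \sqrt{5} + 29 = 29 - 129 \sqrt{5}$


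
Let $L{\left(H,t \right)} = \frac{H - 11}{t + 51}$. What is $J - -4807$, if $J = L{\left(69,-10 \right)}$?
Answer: $\frac{197145}{41} \approx 4808.4$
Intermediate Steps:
$L{\left(H,t \right)} = \frac{-11 + H}{51 + t}$
$J = \frac{58}{41}$ ($J = \frac{-11 + 69}{51 - 10} = \frac{1}{41} \cdot 58 = \frac{58}{41} \approx 1.4146$)
$J - -4807 = \frac{58}{41} - -4807 = \frac{58}{41} + 4807 = \frac{197145}{41}$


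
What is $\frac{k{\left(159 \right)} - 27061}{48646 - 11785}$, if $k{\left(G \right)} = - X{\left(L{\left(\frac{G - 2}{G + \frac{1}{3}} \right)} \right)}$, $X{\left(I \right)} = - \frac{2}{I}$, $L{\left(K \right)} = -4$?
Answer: $- \frac{18041}{24574} \approx -0.73415$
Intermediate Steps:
$k{\left(G \right)} = - \frac{1}{2}$ ($k{\left(G \right)} = - \frac{-2}{-4} = - \frac{\left(-2\right) \left(-1\right)}{4} = \left(-1\right) \frac{1}{2} = - \frac{1}{2}$)
$\frac{k{\left(159 \right)} - 27061}{48646 - 11785} = \frac{- \frac{1}{2} - 27061}{48646 - 11785} = - \frac{54123}{2 \cdot 36861} = \left(- \frac{54123}{2}\right) \frac{1}{36861} = - \frac{18041}{24574}$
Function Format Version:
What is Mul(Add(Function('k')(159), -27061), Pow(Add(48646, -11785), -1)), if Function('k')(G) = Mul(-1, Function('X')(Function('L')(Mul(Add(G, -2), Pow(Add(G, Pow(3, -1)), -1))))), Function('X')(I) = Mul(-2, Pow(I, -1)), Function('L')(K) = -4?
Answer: Rational(-18041, 24574) ≈ -0.73415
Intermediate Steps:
Function('k')(G) = Rational(-1, 2) (Function('k')(G) = Mul(-1, Mul(-2, Pow(-4, -1))) = Mul(-1, Mul(-2, Rational(-1, 4))) = Mul(-1, Rational(1, 2)) = Rational(-1, 2))
Mul(Add(Function('k')(159), -27061), Pow(Add(48646, -11785), -1)) = Mul(Add(Rational(-1, 2), -27061), Pow(Add(48646, -11785), -1)) = Mul(Rational(-54123, 2), Pow(36861, -1)) = Mul(Rational(-54123, 2), Rational(1, 36861)) = Rational(-18041, 24574)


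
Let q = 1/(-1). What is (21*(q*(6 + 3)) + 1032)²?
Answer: 710649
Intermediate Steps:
q = -1
(21*(q*(6 + 3)) + 1032)² = (21*(-(6 + 3)) + 1032)² = (21*(-1*9) + 1032)² = (21*(-9) + 1032)² = (-189 + 1032)² = 843² = 710649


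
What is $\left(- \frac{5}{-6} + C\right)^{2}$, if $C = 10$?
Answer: $\frac{4225}{36} \approx 117.36$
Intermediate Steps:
$\left(- \frac{5}{-6} + C\right)^{2} = \left(- \frac{5}{-6} + 10\right)^{2} = \left(\left(-5\right) \left(- \frac{1}{6}\right) + 10\right)^{2} = \left(\frac{5}{6} + 10\right)^{2} = \left(\frac{65}{6}\right)^{2} = \frac{4225}{36}$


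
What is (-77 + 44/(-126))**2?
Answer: 23746129/3969 ≈ 5982.9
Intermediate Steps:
(-77 + 44/(-126))**2 = (-77 + 44*(-1/126))**2 = (-77 - 22/63)**2 = (-4873/63)**2 = 23746129/3969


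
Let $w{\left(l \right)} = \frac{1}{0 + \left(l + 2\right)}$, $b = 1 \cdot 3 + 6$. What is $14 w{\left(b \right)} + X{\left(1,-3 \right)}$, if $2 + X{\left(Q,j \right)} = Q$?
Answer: $\frac{3}{11} \approx 0.27273$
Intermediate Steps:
$X{\left(Q,j \right)} = -2 + Q$
$b = 9$ ($b = 3 + 6 = 9$)
$w{\left(l \right)} = \frac{1}{2 + l}$ ($w{\left(l \right)} = \frac{1}{0 + \left(2 + l\right)} = \frac{1}{2 + l}$)
$14 w{\left(b \right)} + X{\left(1,-3 \right)} = \frac{14}{2 + 9} + \left(-2 + 1\right) = \frac{14}{11} - 1 = \frac{3}{11}$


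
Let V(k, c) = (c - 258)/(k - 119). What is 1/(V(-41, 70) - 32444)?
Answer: -40/1297713 ≈ -3.0823e-5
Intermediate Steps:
V(k, c) = (-258 + c)/(-119 + k)
1/(V(-41, 70) - 32444) = 1/((-258 + 70)/(-119 - 41) - 32444) = 1/(-188/(-160) - 32444) = 1/(-1/160*(-188) - 32444) = 1/(47/40 - 32444) = 1/(-1297713/40) = -40/1297713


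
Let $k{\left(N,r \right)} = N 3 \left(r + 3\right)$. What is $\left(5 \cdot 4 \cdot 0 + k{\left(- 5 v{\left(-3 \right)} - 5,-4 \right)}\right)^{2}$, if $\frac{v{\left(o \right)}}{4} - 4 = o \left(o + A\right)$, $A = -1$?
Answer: $950625$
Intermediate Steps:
$v{\left(o \right)} = 16 + 4 o \left(-1 + o\right)$ ($v{\left(o \right)} = 16 + 4 o \left(o - 1\right) = 16 + 4 o \left(-1 + o\right)$)
$k{\left(N,r \right)} = 3 N \left(3 + r\right)$
$\left(5 \cdot 4 \cdot 0 + k{\left(- 5 v{\left(-3 \right)} - 5,-4 \right)}\right)^{2} = \left(5 \cdot 4 \cdot 0 + 3 \left(- 5 \left(16 - -12 + 4 \left(-3\right)^{2}\right) - 5\right) \left(3 - 4\right)\right)^{2} = \left(20 \cdot 0 + 3 \left(- 5 \left(16 + 12 + 4 \cdot 9\right) - 5\right) \left(-1\right)\right)^{2} = \left(0 + 3 \left(- 5 \left(16 + 12 + 36\right) - 5\right) \left(-1\right)\right)^{2} = \left(0 + 3 \left(\left(-5\right) 64 - 5\right) \left(-1\right)\right)^{2} = \left(0 + 3 \left(-320 - 5\right) \left(-1\right)\right)^{2} = \left(0 + 3 \left(-325\right) \left(-1\right)\right)^{2} = \left(0 + 975\right)^{2} = 975^{2} = 950625$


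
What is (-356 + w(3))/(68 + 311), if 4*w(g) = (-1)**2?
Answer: -1423/1516 ≈ -0.93865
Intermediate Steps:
w(g) = 1/4 (w(g) = (1/4)*(-1)**2 = (1/4)*1 = 1/4)
(-356 + w(3))/(68 + 311) = (-356 + 1/4)/(68 + 311) = -1423/4/379 = -1423/4*1/379 = -1423/1516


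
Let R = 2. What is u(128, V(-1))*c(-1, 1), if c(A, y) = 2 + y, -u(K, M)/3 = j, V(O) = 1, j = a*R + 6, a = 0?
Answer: -54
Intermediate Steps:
j = 6 (j = 0*2 + 6 = 0 + 6 = 6)
u(K, M) = -18 (u(K, M) = -3*6 = -18)
u(128, V(-1))*c(-1, 1) = -18*(2 + 1) = -18*3 = -54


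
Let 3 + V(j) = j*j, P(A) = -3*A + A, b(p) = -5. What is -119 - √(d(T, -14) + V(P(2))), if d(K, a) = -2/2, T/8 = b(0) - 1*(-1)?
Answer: -119 - 2*√3 ≈ -122.46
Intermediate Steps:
P(A) = -2*A
T = -32 (T = 8*(-5 - 1*(-1)) = 8*(-5 + 1) = 8*(-4) = -32)
d(K, a) = -1 (d(K, a) = -2*½ = -1)
V(j) = -3 + j² (V(j) = -3 + j*j = -3 + j²)
-119 - √(d(T, -14) + V(P(2))) = -119 - √(-1 + (-3 + (-2*2)²)) = -119 - √(-1 + (-3 + (-4)²)) = -119 - √(-1 + (-3 + 16)) = -119 - √(-1 + 13) = -119 - √12 = -119 - 2*√3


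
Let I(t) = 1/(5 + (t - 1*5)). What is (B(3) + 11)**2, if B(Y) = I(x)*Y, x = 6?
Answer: 529/4 ≈ 132.25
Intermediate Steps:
I(t) = 1/t (I(t) = 1/(5 + (t - 5)) = 1/(5 + (-5 + t)) = 1/t)
B(Y) = Y/6
(B(3) + 11)**2 = ((1/6)*3 + 11)**2 = (1/2 + 11)**2 = (23/2)**2 = 529/4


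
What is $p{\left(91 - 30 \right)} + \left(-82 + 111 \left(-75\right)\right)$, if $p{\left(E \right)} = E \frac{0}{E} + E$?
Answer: $-8346$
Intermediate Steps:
$p{\left(E \right)} = E$ ($p{\left(E \right)} = E 0 + E = 0 + E = E$)
$p{\left(91 - 30 \right)} + \left(-82 + 111 \left(-75\right)\right) = \left(91 - 30\right) + \left(-82 + 111 \left(-75\right)\right) = 61 - 8407 = -8346$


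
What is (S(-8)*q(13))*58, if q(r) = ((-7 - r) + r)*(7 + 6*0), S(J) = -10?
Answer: 28420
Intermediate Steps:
q(r) = -49 (q(r) = -7*(7 + 0) = -7*7 = -49)
(S(-8)*q(13))*58 = -10*(-49)*58 = 490*58 = 28420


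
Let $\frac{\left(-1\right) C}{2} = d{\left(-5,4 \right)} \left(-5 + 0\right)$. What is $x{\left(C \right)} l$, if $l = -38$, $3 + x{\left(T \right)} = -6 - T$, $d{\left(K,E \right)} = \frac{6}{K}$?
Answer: $-114$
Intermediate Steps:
$C = -12$ ($C = - 2 \frac{6}{-5} \left(-5 + 0\right) = - 2 \cdot 6 \left(- \frac{1}{5}\right) \left(-5\right) = - 2 \left(\left(- \frac{6}{5}\right) \left(-5\right)\right) = \left(-2\right) 6 = -12$)
$x{\left(T \right)} = -9 - T$ ($x{\left(T \right)} = -3 - \left(6 + T\right) = -9 - T$)
$x{\left(C \right)} l = \left(-9 - -12\right) \left(-38\right) = \left(-9 + 12\right) \left(-38\right) = 3 \left(-38\right) = -114$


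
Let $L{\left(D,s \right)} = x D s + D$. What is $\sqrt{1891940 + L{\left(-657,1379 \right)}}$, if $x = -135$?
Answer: $2 \sqrt{31050422} \approx 11145.0$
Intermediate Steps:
$L{\left(D,s \right)} = D - 135 D s$ ($L{\left(D,s \right)} = - 135 D s + D = D - 135 D s$)
$\sqrt{1891940 + L{\left(-657,1379 \right)}} = \sqrt{1891940 - 657 \left(1 - 186165\right)} = \sqrt{1891940 - -122309748} = \sqrt{1891940 + 122309748} = \sqrt{124201688} = 2 \sqrt{31050422}$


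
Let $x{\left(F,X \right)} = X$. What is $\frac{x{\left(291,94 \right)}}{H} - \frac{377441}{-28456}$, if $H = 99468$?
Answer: $\frac{9386494063}{707615352} \approx 13.265$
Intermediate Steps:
$\frac{x{\left(291,94 \right)}}{H} - \frac{377441}{-28456} = \frac{94}{99468} - \frac{377441}{-28456} = 94 \cdot \frac{1}{99468} - - \frac{377441}{28456} = \frac{47}{49734} + \frac{377441}{28456} = \frac{9386494063}{707615352}$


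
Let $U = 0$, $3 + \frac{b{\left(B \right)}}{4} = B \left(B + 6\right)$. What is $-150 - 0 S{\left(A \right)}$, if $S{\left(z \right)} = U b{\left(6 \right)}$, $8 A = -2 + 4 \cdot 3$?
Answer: $-150$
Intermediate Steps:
$b{\left(B \right)} = -12 + 4 B \left(6 + B\right)$ ($b{\left(B \right)} = -12 + 4 B \left(B + 6\right) = -12 + 4 B \left(6 + B\right)$)
$A = \frac{5}{4}$ ($A = \frac{-2 + 4 \cdot 3}{8} = \frac{-2 + 12}{8} = \frac{1}{8} \cdot 10 = \frac{5}{4} \approx 1.25$)
$S{\left(z \right)} = 0$ ($S{\left(z \right)} = 0 \left(-12 + 4 \cdot 6^{2} + 24 \cdot 6\right) = 0 \left(-12 + 4 \cdot 36 + 144\right) = 0 \left(-12 + 144 + 144\right) = 0 \cdot 276 = 0$)
$-150 - 0 S{\left(A \right)} = -150 - 0 \cdot 0 = -150 - 0 = -150 + 0 = -150$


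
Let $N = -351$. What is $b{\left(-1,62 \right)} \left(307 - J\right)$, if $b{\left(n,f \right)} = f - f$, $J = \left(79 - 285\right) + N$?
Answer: $0$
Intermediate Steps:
$J = -557$ ($J = \left(79 - 285\right) - 351 = -206 - 351 = -557$)
$b{\left(n,f \right)} = 0$
$b{\left(-1,62 \right)} \left(307 - J\right) = 0 \left(307 - -557\right) = 0 \left(307 + 557\right) = 0 \cdot 864 = 0$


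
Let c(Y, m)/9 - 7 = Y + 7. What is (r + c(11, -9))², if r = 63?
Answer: 82944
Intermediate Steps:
c(Y, m) = 126 + 9*Y (c(Y, m) = 63 + 9*(Y + 7) = 63 + 9*(7 + Y) = 63 + (63 + 9*Y) = 126 + 9*Y)
(r + c(11, -9))² = (63 + (126 + 9*11))² = (63 + (126 + 99))² = (63 + 225)² = 288² = 82944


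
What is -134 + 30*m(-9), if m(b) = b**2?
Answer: 2296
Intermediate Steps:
-134 + 30*m(-9) = -134 + 30*(-9)**2 = -134 + 30*81 = -134 + 2430 = 2296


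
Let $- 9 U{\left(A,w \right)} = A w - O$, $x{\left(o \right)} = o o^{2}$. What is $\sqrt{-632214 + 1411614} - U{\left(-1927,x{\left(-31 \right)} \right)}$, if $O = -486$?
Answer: $\frac{57407743}{9} + 30 \sqrt{866} \approx 6.3795 \cdot 10^{6}$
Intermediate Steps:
$x{\left(o \right)} = o^{3}$
$U{\left(A,w \right)} = -54 - \frac{A w}{9}$ ($U{\left(A,w \right)} = - \frac{A w - -486}{9} = - \frac{A w + 486}{9} = - \frac{486 + A w}{9} = -54 - \frac{A w}{9}$)
$\sqrt{-632214 + 1411614} - U{\left(-1927,x{\left(-31 \right)} \right)} = \sqrt{-632214 + 1411614} - \left(-54 - - \frac{1927 \left(-31\right)^{3}}{9}\right) = \sqrt{779400} - \left(-54 - \left(- \frac{1927}{9}\right) \left(-29791\right)\right) = 30 \sqrt{866} - \left(-54 - \frac{57407257}{9}\right) = 30 \sqrt{866} - - \frac{57407743}{9} = 30 \sqrt{866} + \frac{57407743}{9} = \frac{57407743}{9} + 30 \sqrt{866}$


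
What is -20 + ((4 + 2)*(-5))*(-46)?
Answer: 1360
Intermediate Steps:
-20 + ((4 + 2)*(-5))*(-46) = -20 + (6*(-5))*(-46) = -20 - 30*(-46) = -20 + 1380 = 1360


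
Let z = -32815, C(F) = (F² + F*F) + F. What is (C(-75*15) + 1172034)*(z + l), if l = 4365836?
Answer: 16041532692339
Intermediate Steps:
C(F) = F + 2*F² (C(F) = (F² + F²) + F = 2*F² + F = F + 2*F²)
(C(-75*15) + 1172034)*(z + l) = ((-75*15)*(1 + 2*(-75*15)) + 1172034)*(-32815 + 4365836) = (-1125*(1 + 2*(-1125)) + 1172034)*4333021 = (-1125*(1 - 2250) + 1172034)*4333021 = (-1125*(-2249) + 1172034)*4333021 = (2530125 + 1172034)*4333021 = 3702159*4333021 = 16041532692339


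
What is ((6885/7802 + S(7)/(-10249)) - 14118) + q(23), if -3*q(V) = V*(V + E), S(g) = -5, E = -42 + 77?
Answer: -3493198540099/239888094 ≈ -14562.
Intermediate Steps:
E = 35
q(V) = -V*(35 + V)/3 (q(V) = -V*(V + 35)/3 = -V*(35 + V)/3)
((6885/7802 + S(7)/(-10249)) - 14118) + q(23) = ((6885/7802 - 5/(-10249)) - 14118) - ⅓*23*(35 + 23) = ((6885*(1/7802) - 5*(-1/10249)) - 14118) - ⅓*23*58 = ((6885/7802 + 5/10249) - 14118) - 1334/3 = (70603375/79962698 - 14118) - 1334/3 = -1128842766989/79962698 - 1334/3 = -3493198540099/239888094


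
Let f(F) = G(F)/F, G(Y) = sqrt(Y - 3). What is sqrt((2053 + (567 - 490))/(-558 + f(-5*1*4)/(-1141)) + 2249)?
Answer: sqrt((28589169840 - 2249*I*sqrt(23))/(12733560 - I*sqrt(23))) ≈ 47.383 - 0.e-8*I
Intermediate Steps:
G(Y) = sqrt(-3 + Y)
f(F) = sqrt(-3 + F)/F
sqrt((2053 + (567 - 490))/(-558 + f(-5*1*4)/(-1141)) + 2249) = sqrt((2053 + (567 - 490))/(-558 + (sqrt(-3 - 5*1*4)/((-5*1*4)))/(-1141)) + 2249) = sqrt((2053 + 77)/(-558 + (sqrt(-3 - 5*4)/((-5*4)))*(-1/1141)) + 2249) = sqrt(2130/(-558 + (sqrt(-3 - 20)/(-20))*(-1/1141)) + 2249) = sqrt(2130/(-558 - I*sqrt(23)/20*(-1/1141)) + 2249) = sqrt(2130/(-558 + I*sqrt(23)/22820) + 2249) = sqrt(2249 + 2130/(-558 + I*sqrt(23)/22820))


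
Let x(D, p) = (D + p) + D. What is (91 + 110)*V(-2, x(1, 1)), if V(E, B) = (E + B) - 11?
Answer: -2010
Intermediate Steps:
x(D, p) = p + 2*D
V(E, B) = -11 + B + E (V(E, B) = (B + E) - 11 = -11 + B + E)
(91 + 110)*V(-2, x(1, 1)) = (91 + 110)*(-11 + (1 + 2*1) - 2) = 201*(-11 + (1 + 2) - 2) = 201*(-11 + 3 - 2) = 201*(-10) = -2010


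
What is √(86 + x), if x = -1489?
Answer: I*√1403 ≈ 37.457*I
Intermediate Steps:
√(86 + x) = √(86 - 1489) = √(-1403) = I*√1403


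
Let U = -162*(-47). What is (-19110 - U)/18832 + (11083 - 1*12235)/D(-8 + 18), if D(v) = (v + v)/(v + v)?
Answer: -5430297/4708 ≈ -1153.4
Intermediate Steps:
D(v) = 1 (D(v) = (2*v)/((2*v)) = (2*v)*(1/(2*v)) = 1)
U = 7614
(-19110 - U)/18832 + (11083 - 1*12235)/D(-8 + 18) = (-19110 - 1*7614)/18832 + (11083 - 1*12235)/1 = (-19110 - 7614)*(1/18832) + (11083 - 12235)*1 = -26724*1/18832 - 1152*1 = -6681/4708 - 1152 = -5430297/4708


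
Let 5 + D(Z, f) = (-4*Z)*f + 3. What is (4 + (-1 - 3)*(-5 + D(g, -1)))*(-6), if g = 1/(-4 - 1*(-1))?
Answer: -224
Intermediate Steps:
g = -1/3 (g = 1/(-4 + 1) = 1/(-3) = -1/3 ≈ -0.33333)
D(Z, f) = -2 - 4*Z*f (D(Z, f) = -5 + ((-4*Z)*f + 3) = -5 + (-4*Z*f + 3) = -5 + (3 - 4*Z*f) = -2 - 4*Z*f)
(4 + (-1 - 3)*(-5 + D(g, -1)))*(-6) = (4 + (-1 - 3)*(-5 + (-2 - 4*(-1/3)*(-1))))*(-6) = (4 - 4*(-5 + (-2 - 4/3)))*(-6) = (4 - 4*(-5 - 10/3))*(-6) = (4 - 4*(-25/3))*(-6) = (4 + 100/3)*(-6) = (112/3)*(-6) = -224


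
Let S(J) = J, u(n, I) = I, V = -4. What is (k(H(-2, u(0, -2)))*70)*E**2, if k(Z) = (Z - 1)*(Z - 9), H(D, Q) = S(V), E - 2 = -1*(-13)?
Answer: 1023750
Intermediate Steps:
E = 15 (E = 2 - 1*(-13) = 2 + 13 = 15)
H(D, Q) = -4
k(Z) = (-1 + Z)*(-9 + Z)
(k(H(-2, u(0, -2)))*70)*E**2 = ((9 + (-4)**2 - 10*(-4))*70)*15**2 = ((9 + 16 + 40)*70)*225 = (65*70)*225 = 4550*225 = 1023750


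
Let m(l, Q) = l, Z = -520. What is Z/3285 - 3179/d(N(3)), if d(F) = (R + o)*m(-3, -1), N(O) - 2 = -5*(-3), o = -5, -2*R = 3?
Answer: -1393754/8541 ≈ -163.18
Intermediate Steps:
R = -3/2 (R = -1/2*3 = -3/2 ≈ -1.5000)
N(O) = 17 (N(O) = 2 - 5*(-3) = 2 + 15 = 17)
d(F) = 39/2 (d(F) = (-3/2 - 5)*(-3) = -13/2*(-3) = 39/2)
Z/3285 - 3179/d(N(3)) = -520/3285 - 3179/39/2 = -520*1/3285 - 3179*2/39 = -104/657 - 6358/39 = -1393754/8541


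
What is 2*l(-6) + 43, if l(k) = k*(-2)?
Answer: 67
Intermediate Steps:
l(k) = -2*k
2*l(-6) + 43 = 2*(-2*(-6)) + 43 = 2*12 + 43 = 24 + 43 = 67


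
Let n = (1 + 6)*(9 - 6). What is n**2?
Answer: 441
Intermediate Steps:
n = 21 (n = 7*3 = 21)
n**2 = 21**2 = 441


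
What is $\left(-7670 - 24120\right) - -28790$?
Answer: $-3000$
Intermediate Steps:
$\left(-7670 - 24120\right) - -28790 = \left(-7670 - 24120\right) + 28790 = -31790 + 28790 = -3000$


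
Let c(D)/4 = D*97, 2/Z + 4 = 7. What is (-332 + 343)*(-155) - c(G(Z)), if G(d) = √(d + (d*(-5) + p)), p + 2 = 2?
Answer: -1705 - 776*I*√6/3 ≈ -1705.0 - 633.6*I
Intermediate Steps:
p = 0 (p = -2 + 2 = 0)
Z = ⅔ (Z = 2/(-4 + 7) = 2/3 = 2*(⅓) = ⅔ ≈ 0.66667)
G(d) = 2*√(-d) (G(d) = √(d + (d*(-5) + 0)) = √(d + (-5*d + 0)) = √(d - 5*d) = √(-4*d) = 2*√(-d))
c(D) = 388*D (c(D) = 4*(D*97) = 4*(97*D) = 388*D)
(-332 + 343)*(-155) - c(G(Z)) = (-332 + 343)*(-155) - 388*2*√(-1*⅔) = 11*(-155) - 388*2*√(-⅔) = -1705 - 388*2*(I*√6/3) = -1705 - 388*2*I*√6/3 = -1705 - 776*I*√6/3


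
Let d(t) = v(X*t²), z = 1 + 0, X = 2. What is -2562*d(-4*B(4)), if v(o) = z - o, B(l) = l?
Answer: 1309182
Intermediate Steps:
z = 1
v(o) = 1 - o
d(t) = 1 - 2*t²
-2562*d(-4*B(4)) = -2562*(1 - 2*(-4*4)²) = -2562*(1 - 2*(-16)²) = -2562*(1 - 2*256) = -2562*(1 - 512) = -2562*(-511) = 1309182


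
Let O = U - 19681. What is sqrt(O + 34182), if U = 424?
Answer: 5*sqrt(597) ≈ 122.17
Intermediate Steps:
O = -19257 (O = 424 - 19681 = -19257)
sqrt(O + 34182) = sqrt(-19257 + 34182) = sqrt(14925) = 5*sqrt(597)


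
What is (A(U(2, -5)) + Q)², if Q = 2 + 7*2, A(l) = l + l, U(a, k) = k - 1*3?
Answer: 0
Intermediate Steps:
U(a, k) = -3 + k (U(a, k) = k - 3 = -3 + k)
A(l) = 2*l
Q = 16 (Q = 2 + 14 = 16)
(A(U(2, -5)) + Q)² = (2*(-3 - 5) + 16)² = (2*(-8) + 16)² = (-16 + 16)² = 0² = 0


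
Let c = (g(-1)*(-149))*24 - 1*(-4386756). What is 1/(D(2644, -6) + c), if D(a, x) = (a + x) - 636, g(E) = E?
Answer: 1/4392334 ≈ 2.2767e-7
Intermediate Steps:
D(a, x) = -636 + a + x
c = 4390332 (c = -1*(-149)*24 - 1*(-4386756) = 149*24 + 4386756 = 3576 + 4386756 = 4390332)
1/(D(2644, -6) + c) = 1/((-636 + 2644 - 6) + 4390332) = 1/(2002 + 4390332) = 1/4392334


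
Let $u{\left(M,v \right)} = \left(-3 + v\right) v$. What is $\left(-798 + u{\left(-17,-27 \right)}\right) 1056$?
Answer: $12672$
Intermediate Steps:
$u{\left(M,v \right)} = v \left(-3 + v\right)$
$\left(-798 + u{\left(-17,-27 \right)}\right) 1056 = \left(-798 - 27 \left(-3 - 27\right)\right) 1056 = \left(-798 - -810\right) 1056 = \left(-798 + 810\right) 1056 = 12 \cdot 1056 = 12672$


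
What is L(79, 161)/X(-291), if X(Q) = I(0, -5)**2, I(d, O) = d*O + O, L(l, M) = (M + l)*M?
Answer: 7728/5 ≈ 1545.6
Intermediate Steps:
L(l, M) = M*(M + l)
I(d, O) = O + O*d (I(d, O) = O*d + O = O + O*d)
X(Q) = 25 (X(Q) = (-5*(1 + 0))**2 = (-5*1)**2 = (-5)**2 = 25)
L(79, 161)/X(-291) = (161*(161 + 79))/25 = (161*240)*(1/25) = 38640*(1/25) = 7728/5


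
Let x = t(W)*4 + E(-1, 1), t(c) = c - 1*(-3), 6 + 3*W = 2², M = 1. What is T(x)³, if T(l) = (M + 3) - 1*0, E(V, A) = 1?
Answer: 64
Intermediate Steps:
W = -⅔ (W = -2 + (⅓)*2² = -2 + (⅓)*4 = -2 + 4/3 = -⅔ ≈ -0.66667)
t(c) = 3 + c (t(c) = c + 3 = 3 + c)
x = 31/3 (x = (3 - ⅔)*4 + 1 = (7/3)*4 + 1 = 28/3 + 1 = 31/3 ≈ 10.333)
T(l) = 4 (T(l) = (1 + 3) - 1*0 = 4 + 0 = 4)
T(x)³ = 4³ = 64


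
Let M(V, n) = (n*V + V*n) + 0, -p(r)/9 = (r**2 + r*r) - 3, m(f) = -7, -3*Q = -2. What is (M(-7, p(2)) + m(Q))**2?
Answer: 388129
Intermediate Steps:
Q = 2/3 (Q = -1/3*(-2) = 2/3 ≈ 0.66667)
p(r) = 27 - 18*r**2 (p(r) = -9*((r**2 + r*r) - 3) = -9*((r**2 + r**2) - 3) = -9*(2*r**2 - 3) = -9*(-3 + 2*r**2) = 27 - 18*r**2)
M(V, n) = 2*V*n (M(V, n) = (V*n + V*n) + 0 = 2*V*n + 0 = 2*V*n)
(M(-7, p(2)) + m(Q))**2 = (2*(-7)*(27 - 18*2**2) - 7)**2 = (2*(-7)*(27 - 18*4) - 7)**2 = (2*(-7)*(27 - 72) - 7)**2 = (2*(-7)*(-45) - 7)**2 = (630 - 7)**2 = 623**2 = 388129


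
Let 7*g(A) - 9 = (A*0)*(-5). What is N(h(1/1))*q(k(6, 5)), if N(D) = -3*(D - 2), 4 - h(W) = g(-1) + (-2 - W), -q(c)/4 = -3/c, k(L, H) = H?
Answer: -936/35 ≈ -26.743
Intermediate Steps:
g(A) = 9/7 (g(A) = 9/7 + ((A*0)*(-5))/7 = 9/7 + (0*(-5))/7 = 9/7 + (⅐)*0 = 9/7 + 0 = 9/7)
q(c) = 12/c (q(c) = -(-12)/c = 12/c)
h(W) = 33/7 + W (h(W) = 4 - (9/7 + (-2 - W)) = 4 - (-5/7 - W) = 4 + (5/7 + W) = 33/7 + W)
N(D) = 6 - 3*D (N(D) = -3*(-2 + D) = 6 - 3*D)
N(h(1/1))*q(k(6, 5)) = (6 - 3*(33/7 + 1/1))*(12/5) = (6 - 3*(33/7 + 1))*(12*(⅕)) = (6 - 3*40/7)*(12/5) = (6 - 120/7)*(12/5) = -78/7*12/5 = -936/35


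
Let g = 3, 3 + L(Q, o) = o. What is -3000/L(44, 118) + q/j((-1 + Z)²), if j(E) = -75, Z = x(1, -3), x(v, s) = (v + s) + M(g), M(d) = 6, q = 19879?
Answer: -502217/1725 ≈ -291.14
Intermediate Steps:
L(Q, o) = -3 + o
x(v, s) = 6 + s + v (x(v, s) = (v + s) + 6 = (s + v) + 6 = 6 + s + v)
Z = 4 (Z = 6 - 3 + 1 = 4)
-3000/L(44, 118) + q/j((-1 + Z)²) = -3000/(-3 + 118) + 19879/(-75) = -3000/115 + 19879*(-1/75) = -3000*1/115 - 19879/75 = -600/23 - 19879/75 = -502217/1725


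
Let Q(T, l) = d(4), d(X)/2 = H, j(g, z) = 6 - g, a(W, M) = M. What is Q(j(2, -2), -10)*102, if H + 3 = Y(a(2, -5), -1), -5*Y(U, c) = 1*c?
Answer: -2856/5 ≈ -571.20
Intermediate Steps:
Y(U, c) = -c/5
H = -14/5 (H = -3 - ⅕*(-1) = -3 + ⅕ = -14/5 ≈ -2.8000)
d(X) = -28/5 (d(X) = 2*(-14/5) = -28/5)
Q(T, l) = -28/5
Q(j(2, -2), -10)*102 = -28/5*102 = -2856/5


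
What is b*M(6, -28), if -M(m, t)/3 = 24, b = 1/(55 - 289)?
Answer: 4/13 ≈ 0.30769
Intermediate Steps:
b = -1/234 (b = 1/(-234) = -1/234 ≈ -0.0042735)
M(m, t) = -72 (M(m, t) = -3*24 = -72)
b*M(6, -28) = -1/234*(-72) = 4/13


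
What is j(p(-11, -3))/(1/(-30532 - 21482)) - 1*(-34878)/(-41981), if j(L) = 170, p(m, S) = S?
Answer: -371211989658/41981 ≈ -8.8424e+6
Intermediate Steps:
j(p(-11, -3))/(1/(-30532 - 21482)) - 1*(-34878)/(-41981) = 170/(1/(-30532 - 21482)) - 1*(-34878)/(-41981) = 170/(1/(-52014)) + 34878*(-1/41981) = 170/(-1/52014) - 34878/41981 = 170*(-52014) - 34878/41981 = -8842380 - 34878/41981 = -371211989658/41981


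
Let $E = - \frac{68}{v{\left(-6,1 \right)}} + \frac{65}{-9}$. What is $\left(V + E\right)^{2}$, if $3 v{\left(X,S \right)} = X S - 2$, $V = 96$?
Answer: $\frac{4231249}{324} \approx 13059.0$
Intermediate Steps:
$v{\left(X,S \right)} = - \frac{2}{3} + \frac{S X}{3}$ ($v{\left(X,S \right)} = \frac{X S - 2}{3} = \frac{S X - 2}{3} = \frac{-2 + S X}{3} = - \frac{2}{3} + \frac{S X}{3}$)
$E = \frac{329}{18}$ ($E = - \frac{68}{- \frac{2}{3} + \frac{1}{3} \cdot 1 \left(-6\right)} + \frac{65}{-9} = - \frac{68}{- \frac{2}{3} - 2} + 65 \left(- \frac{1}{9}\right) = - \frac{68}{- \frac{8}{3}} - \frac{65}{9} = \left(-68\right) \left(- \frac{3}{8}\right) - \frac{65}{9} = \frac{51}{2} - \frac{65}{9} = \frac{329}{18} \approx 18.278$)
$\left(V + E\right)^{2} = \left(96 + \frac{329}{18}\right)^{2} = \left(\frac{2057}{18}\right)^{2} = \frac{4231249}{324}$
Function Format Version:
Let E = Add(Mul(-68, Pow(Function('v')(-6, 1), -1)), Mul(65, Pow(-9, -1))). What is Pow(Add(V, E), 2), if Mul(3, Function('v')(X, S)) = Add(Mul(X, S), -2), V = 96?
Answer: Rational(4231249, 324) ≈ 13059.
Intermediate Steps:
Function('v')(X, S) = Add(Rational(-2, 3), Mul(Rational(1, 3), S, X)) (Function('v')(X, S) = Mul(Rational(1, 3), Add(Mul(X, S), -2)) = Mul(Rational(1, 3), Add(Mul(S, X), -2)) = Mul(Rational(1, 3), Add(-2, Mul(S, X))) = Add(Rational(-2, 3), Mul(Rational(1, 3), S, X)))
E = Rational(329, 18) (E = Add(Mul(-68, Pow(Add(Rational(-2, 3), Mul(Rational(1, 3), 1, -6)), -1)), Mul(65, Pow(-9, -1))) = Add(Mul(-68, Pow(Add(Rational(-2, 3), -2), -1)), Mul(65, Rational(-1, 9))) = Add(Mul(-68, Pow(Rational(-8, 3), -1)), Rational(-65, 9)) = Add(Mul(-68, Rational(-3, 8)), Rational(-65, 9)) = Add(Rational(51, 2), Rational(-65, 9)) = Rational(329, 18) ≈ 18.278)
Pow(Add(V, E), 2) = Pow(Add(96, Rational(329, 18)), 2) = Pow(Rational(2057, 18), 2) = Rational(4231249, 324)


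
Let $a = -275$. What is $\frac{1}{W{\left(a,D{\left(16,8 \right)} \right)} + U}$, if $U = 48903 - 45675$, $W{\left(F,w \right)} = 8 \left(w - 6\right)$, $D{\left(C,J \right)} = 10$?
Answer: $\frac{1}{3260} \approx 0.00030675$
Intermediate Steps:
$W{\left(F,w \right)} = -48 + 8 w$ ($W{\left(F,w \right)} = 8 \left(-6 + w\right) = -48 + 8 w$)
$U = 3228$ ($U = 48903 - 45675 = 3228$)
$\frac{1}{W{\left(a,D{\left(16,8 \right)} \right)} + U} = \frac{1}{\left(-48 + 8 \cdot 10\right) + 3228} = \frac{1}{\left(-48 + 80\right) + 3228} = \frac{1}{32 + 3228} = \frac{1}{3260}$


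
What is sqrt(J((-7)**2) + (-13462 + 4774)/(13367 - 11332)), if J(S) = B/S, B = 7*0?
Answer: 4*I*sqrt(1105005)/2035 ≈ 2.0662*I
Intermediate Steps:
B = 0
J(S) = 0 (J(S) = 0/S = 0)
sqrt(J((-7)**2) + (-13462 + 4774)/(13367 - 11332)) = sqrt(0 + (-13462 + 4774)/(13367 - 11332)) = sqrt(0 - 8688/2035) = sqrt(-8688/2035) = 4*I*sqrt(1105005)/2035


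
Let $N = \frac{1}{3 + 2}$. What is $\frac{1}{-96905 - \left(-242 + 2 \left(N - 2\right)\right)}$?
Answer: $- \frac{5}{483297} \approx -1.0346 \cdot 10^{-5}$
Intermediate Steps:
$N = \frac{1}{5} \approx 0.2$
$\frac{1}{-96905 - \left(-242 + 2 \left(N - 2\right)\right)} = \frac{1}{-96905 - \left(-242 + 2 \left(\frac{1}{5} - 2\right)\right)} = \frac{1}{-96905 + \left(\left(-2\right) \left(- \frac{9}{5}\right) + 242\right)} = \frac{1}{-96905 + \left(\frac{18}{5} + 242\right)} = \frac{1}{-96905 + \frac{1228}{5}} = \frac{1}{- \frac{483297}{5}} = - \frac{5}{483297}$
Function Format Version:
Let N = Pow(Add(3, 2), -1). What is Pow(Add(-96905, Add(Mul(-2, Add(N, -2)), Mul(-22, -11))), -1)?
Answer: Rational(-5, 483297) ≈ -1.0346e-5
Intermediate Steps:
N = Rational(1, 5) (N = Pow(5, -1) = Rational(1, 5) ≈ 0.20000)
Pow(Add(-96905, Add(Mul(-2, Add(N, -2)), Mul(-22, -11))), -1) = Pow(Add(-96905, Add(Mul(-2, Add(Rational(1, 5), -2)), Mul(-22, -11))), -1) = Pow(Add(-96905, Add(Mul(-2, Rational(-9, 5)), 242)), -1) = Pow(Add(-96905, Add(Rational(18, 5), 242)), -1) = Pow(Add(-96905, Rational(1228, 5)), -1) = Pow(Rational(-483297, 5), -1) = Rational(-5, 483297)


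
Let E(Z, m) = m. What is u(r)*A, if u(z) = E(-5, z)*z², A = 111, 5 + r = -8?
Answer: -243867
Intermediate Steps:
r = -13 (r = -5 - 8 = -13)
u(z) = z³ (u(z) = z*z² = z³)
u(r)*A = (-13)³*111 = -2197*111 = -243867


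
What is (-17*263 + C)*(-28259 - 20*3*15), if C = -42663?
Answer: 1374380306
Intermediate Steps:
(-17*263 + C)*(-28259 - 20*3*15) = (-17*263 - 42663)*(-28259 - 20*3*15) = (-4471 - 42663)*(-28259 - 60*15) = -47134*(-28259 - 900) = -47134*(-29159) = 1374380306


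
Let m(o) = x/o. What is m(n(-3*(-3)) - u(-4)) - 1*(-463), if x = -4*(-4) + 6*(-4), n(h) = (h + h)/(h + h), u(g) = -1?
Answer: 459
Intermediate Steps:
n(h) = 1 (n(h) = (2*h)/((2*h)) = (2*h)*(1/(2*h)) = 1)
x = -8 (x = 16 - 24 = -8)
m(o) = -8/o
m(n(-3*(-3)) - u(-4)) - 1*(-463) = -8/(1 - 1*(-1)) - 1*(-463) = -8/(1 + 1) + 463 = -8/2 + 463 = -8*1/2 + 463 = -4 + 463 = 459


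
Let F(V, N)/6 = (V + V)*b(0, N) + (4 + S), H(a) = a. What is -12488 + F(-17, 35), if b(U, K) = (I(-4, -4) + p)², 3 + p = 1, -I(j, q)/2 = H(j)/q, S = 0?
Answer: -15728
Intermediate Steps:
I(j, q) = -2*j/q
p = -2 (p = -3 + 1 = -2)
b(U, K) = 16 (b(U, K) = (-2*(-4)/(-4) - 2)² = (-2*(-4)*(-¼) - 2)² = (-2 - 2)² = (-4)² = 16)
F(V, N) = 24 + 192*V (F(V, N) = 6*((V + V)*16 + (4 + 0)) = 6*((2*V)*16 + 4) = 6*(32*V + 4) = 6*(4 + 32*V) = 24 + 192*V)
-12488 + F(-17, 35) = -12488 + (24 + 192*(-17)) = -12488 + (24 - 3264) = -12488 - 3240 = -15728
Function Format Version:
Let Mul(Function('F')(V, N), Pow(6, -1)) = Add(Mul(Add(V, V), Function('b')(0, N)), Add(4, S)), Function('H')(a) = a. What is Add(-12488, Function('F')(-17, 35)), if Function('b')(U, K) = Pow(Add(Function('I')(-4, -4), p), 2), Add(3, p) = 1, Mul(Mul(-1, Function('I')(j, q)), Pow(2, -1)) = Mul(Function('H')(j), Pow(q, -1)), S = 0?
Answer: -15728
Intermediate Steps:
Function('I')(j, q) = Mul(-2, j, Pow(q, -1)) (Function('I')(j, q) = Mul(-2, Mul(j, Pow(q, -1))) = Mul(-2, j, Pow(q, -1)))
p = -2 (p = Add(-3, 1) = -2)
Function('b')(U, K) = 16 (Function('b')(U, K) = Pow(Add(Mul(-2, -4, Pow(-4, -1)), -2), 2) = Pow(Add(Mul(-2, -4, Rational(-1, 4)), -2), 2) = Pow(Add(-2, -2), 2) = Pow(-4, 2) = 16)
Function('F')(V, N) = Add(24, Mul(192, V)) (Function('F')(V, N) = Mul(6, Add(Mul(Add(V, V), 16), Add(4, 0))) = Mul(6, Add(Mul(Mul(2, V), 16), 4)) = Mul(6, Add(Mul(32, V), 4)) = Mul(6, Add(4, Mul(32, V))) = Add(24, Mul(192, V)))
Add(-12488, Function('F')(-17, 35)) = Add(-12488, Add(24, Mul(192, -17))) = Add(-12488, Add(24, -3264)) = Add(-12488, -3240) = -15728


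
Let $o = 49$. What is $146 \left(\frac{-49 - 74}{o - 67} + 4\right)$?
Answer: $\frac{4745}{3} \approx 1581.7$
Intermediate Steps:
$146 \left(\frac{-49 - 74}{o - 67} + 4\right) = 146 \left(\frac{-49 - 74}{49 - 67} + 4\right) = 146 \left(- \frac{123}{-18} + 4\right) = 146 \left(\left(-123\right) \left(- \frac{1}{18}\right) + 4\right) = 146 \left(\frac{41}{6} + 4\right) = 146 \cdot \frac{65}{6} = \frac{4745}{3}$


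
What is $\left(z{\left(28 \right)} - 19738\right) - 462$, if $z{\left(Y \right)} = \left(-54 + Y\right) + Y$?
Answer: $-20198$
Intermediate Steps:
$z{\left(Y \right)} = -54 + 2 Y$
$\left(z{\left(28 \right)} - 19738\right) - 462 = \left(\left(-54 + 2 \cdot 28\right) - 19738\right) - 462 = \left(\left(-54 + 56\right) - 19738\right) - 462 = \left(2 - 19738\right) - 462 = -19736 - 462 = -20198$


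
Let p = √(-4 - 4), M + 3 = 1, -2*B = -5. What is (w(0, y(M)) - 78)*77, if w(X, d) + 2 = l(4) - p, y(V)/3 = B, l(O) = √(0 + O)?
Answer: -6006 - 154*I*√2 ≈ -6006.0 - 217.79*I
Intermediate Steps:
B = 5/2 (B = -½*(-5) = 5/2 ≈ 2.5000)
M = -2 (M = -3 + 1 = -2)
l(O) = √O
y(V) = 15/2 (y(V) = 3*(5/2) = 15/2)
p = 2*I*√2 (p = √(-8) = 2*I*√2 ≈ 2.8284*I)
w(X, d) = -2*I*√2 (w(X, d) = -2 + (√4 - 2*I*√2) = -2 + (2 - 2*I*√2) = -2*I*√2)
(w(0, y(M)) - 78)*77 = (-2*I*√2 - 78)*77 = (-78 - 2*I*√2)*77 = -6006 - 154*I*√2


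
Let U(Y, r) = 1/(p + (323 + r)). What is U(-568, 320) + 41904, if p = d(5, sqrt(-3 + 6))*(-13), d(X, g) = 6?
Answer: 23675761/565 ≈ 41904.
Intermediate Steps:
p = -78 (p = 6*(-13) = -78)
U(Y, r) = 1/(245 + r) (U(Y, r) = 1/(-78 + (323 + r)) = 1/(245 + r))
U(-568, 320) + 41904 = 1/(245 + 320) + 41904 = 1/565 + 41904 = 23675761/565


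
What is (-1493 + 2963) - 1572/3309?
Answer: 1620886/1103 ≈ 1469.5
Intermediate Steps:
(-1493 + 2963) - 1572/3309 = 1470 - 1572*1/3309 = 1470 - 524/1103 = 1620886/1103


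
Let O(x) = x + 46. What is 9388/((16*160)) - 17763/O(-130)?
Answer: 963789/4480 ≈ 215.13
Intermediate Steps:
O(x) = 46 + x
9388/((16*160)) - 17763/O(-130) = 9388/((16*160)) - 17763/(46 - 130) = 9388/2560 - 17763/(-84) = 9388*(1/2560) - 17763*(-1/84) = 2347/640 + 5921/28 = 963789/4480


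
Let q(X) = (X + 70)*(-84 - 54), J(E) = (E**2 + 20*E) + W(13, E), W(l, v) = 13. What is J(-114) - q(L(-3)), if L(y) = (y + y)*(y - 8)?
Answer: 29497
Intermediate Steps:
J(E) = 13 + E**2 + 20*E (J(E) = (E**2 + 20*E) + 13 = 13 + E**2 + 20*E)
L(y) = 2*y*(-8 + y) (L(y) = (2*y)*(-8 + y) = 2*y*(-8 + y))
q(X) = -9660 - 138*X (q(X) = (70 + X)*(-138) = -9660 - 138*X)
J(-114) - q(L(-3)) = (13 + (-114)**2 + 20*(-114)) - (-9660 - 276*(-3)*(-8 - 3)) = (13 + 12996 - 2280) - (-9660 - 276*(-3)*(-11)) = 10729 - (-9660 - 138*66) = 10729 - (-9660 - 9108) = 10729 - 1*(-18768) = 10729 + 18768 = 29497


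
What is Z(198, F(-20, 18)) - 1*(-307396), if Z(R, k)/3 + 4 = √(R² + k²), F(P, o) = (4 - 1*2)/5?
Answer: 307384 + 6*√245026/5 ≈ 3.0798e+5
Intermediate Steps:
F(P, o) = ⅖ (F(P, o) = (4 - 2)*(⅕) = 2*(⅕) = ⅖)
Z(R, k) = -12 + 3*√(R² + k²)
Z(198, F(-20, 18)) - 1*(-307396) = (-12 + 3*√(198² + (⅖)²)) - 1*(-307396) = (-12 + 3*√(39204 + 4/25)) + 307396 = (-12 + 3*√(980104/25)) + 307396 = (-12 + 3*(2*√245026/5)) + 307396 = (-12 + 6*√245026/5) + 307396 = 307384 + 6*√245026/5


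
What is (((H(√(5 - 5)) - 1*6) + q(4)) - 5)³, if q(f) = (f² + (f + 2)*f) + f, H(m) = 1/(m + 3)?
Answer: 1000000/27 ≈ 37037.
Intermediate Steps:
H(m) = 1/(3 + m)
q(f) = f + f² + f*(2 + f) (q(f) = (f² + (2 + f)*f) + f = (f² + f*(2 + f)) + f = f + f² + f*(2 + f))
(((H(√(5 - 5)) - 1*6) + q(4)) - 5)³ = (((1/(3 + √(5 - 5)) - 1*6) + 4*(3 + 2*4)) - 5)³ = (((1/(3 + √0) - 6) + 4*(3 + 8)) - 5)³ = (((1/(3 + 0) - 6) + 4*11) - 5)³ = (((1/3 - 6) + 44) - 5)³ = (((⅓ - 6) + 44) - 5)³ = ((-17/3 + 44) - 5)³ = (115/3 - 5)³ = (100/3)³ = 1000000/27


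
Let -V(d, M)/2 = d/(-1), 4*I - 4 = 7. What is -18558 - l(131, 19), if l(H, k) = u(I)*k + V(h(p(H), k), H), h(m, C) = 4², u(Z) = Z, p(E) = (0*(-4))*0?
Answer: -74569/4 ≈ -18642.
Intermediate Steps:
I = 11/4 (I = 1 + (¼)*7 = 1 + 7/4 = 11/4 ≈ 2.7500)
p(E) = 0 (p(E) = 0*0 = 0)
h(m, C) = 16
V(d, M) = 2*d (V(d, M) = -2*d/(-1) = -2*d*(-1) = -(-2)*d = 2*d)
l(H, k) = 32 + 11*k/4 (l(H, k) = 11*k/4 + 2*16 = 11*k/4 + 32 = 32 + 11*k/4)
-18558 - l(131, 19) = -18558 - (32 + (11/4)*19) = -18558 - (32 + 209/4) = -18558 - 1*337/4 = -18558 - 337/4 = -74569/4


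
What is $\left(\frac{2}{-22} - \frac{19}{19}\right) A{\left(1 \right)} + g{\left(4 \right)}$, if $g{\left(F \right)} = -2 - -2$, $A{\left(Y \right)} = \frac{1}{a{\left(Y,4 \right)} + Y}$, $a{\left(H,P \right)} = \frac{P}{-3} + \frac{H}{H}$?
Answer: $- \frac{18}{11} \approx -1.6364$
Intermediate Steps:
$a{\left(H,P \right)} = 1 - \frac{P}{3}$ ($a{\left(H,P \right)} = P \left(- \frac{1}{3}\right) + 1 = - \frac{P}{3} + 1 = 1 - \frac{P}{3}$)
$A{\left(Y \right)} = \frac{1}{- \frac{1}{3} + Y}$ ($A{\left(Y \right)} = \frac{1}{\left(1 - \frac{4}{3}\right) + Y} = \frac{1}{- \frac{1}{3} + Y}$)
$g{\left(F \right)} = 0$ ($g{\left(F \right)} = -2 + 2 = 0$)
$\left(\frac{2}{-22} - \frac{19}{19}\right) A{\left(1 \right)} + g{\left(4 \right)} = \left(\frac{2}{-22} - \frac{19}{19}\right) \frac{3}{-1 + 3 \cdot 1} + 0 = \left(2 \left(- \frac{1}{22}\right) - 1\right) \frac{3}{-1 + 3} + 0 = \left(- \frac{1}{11} - 1\right) \frac{3}{2} + 0 = - \frac{12 \cdot 3 \cdot \frac{1}{2}}{11} + 0 = \left(- \frac{12}{11}\right) \frac{3}{2} + 0 = - \frac{18}{11} + 0 = - \frac{18}{11}$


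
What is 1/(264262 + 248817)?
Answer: 1/513079 ≈ 1.9490e-6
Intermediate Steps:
1/(264262 + 248817) = 1/513079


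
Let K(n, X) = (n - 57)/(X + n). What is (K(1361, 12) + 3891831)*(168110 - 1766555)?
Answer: -8541267307609815/1373 ≈ -6.2209e+12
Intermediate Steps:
K(n, X) = (-57 + n)/(X + n)
(K(1361, 12) + 3891831)*(168110 - 1766555) = ((-57 + 1361)/(12 + 1361) + 3891831)*(168110 - 1766555) = (1304/1373 + 3891831)*(-1598445) = (5343485267/1373)*(-1598445) = -8541267307609815/1373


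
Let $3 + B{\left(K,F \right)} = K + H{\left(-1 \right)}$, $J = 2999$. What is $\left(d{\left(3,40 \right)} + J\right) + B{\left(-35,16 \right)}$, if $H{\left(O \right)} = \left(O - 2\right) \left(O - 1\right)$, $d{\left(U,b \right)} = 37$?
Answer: $3004$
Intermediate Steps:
$H{\left(O \right)} = \left(-1 + O\right) \left(-2 + O\right)$ ($H{\left(O \right)} = \left(-2 + O\right) \left(-1 + O\right) = \left(-1 + O\right) \left(-2 + O\right)$)
$B{\left(K,F \right)} = 3 + K$ ($B{\left(K,F \right)} = -3 + \left(K + \left(2 + \left(-1\right)^{2} - -3\right)\right) = -3 + \left(K + \left(2 + 1 + 3\right)\right) = -3 + \left(K + 6\right) = -3 + \left(6 + K\right) = 3 + K$)
$\left(d{\left(3,40 \right)} + J\right) + B{\left(-35,16 \right)} = \left(37 + 2999\right) + \left(3 - 35\right) = 3036 - 32 = 3004$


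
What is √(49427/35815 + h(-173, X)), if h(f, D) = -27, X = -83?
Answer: I*√32863056070/35815 ≈ 5.0616*I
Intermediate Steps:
√(49427/35815 + h(-173, X)) = √(49427/35815 - 27) = √(-917578/35815) = I*√32863056070/35815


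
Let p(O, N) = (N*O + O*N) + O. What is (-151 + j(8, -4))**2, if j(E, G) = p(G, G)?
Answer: 15129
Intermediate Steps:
p(O, N) = O + 2*N*O (p(O, N) = (N*O + N*O) + O = 2*N*O + O = O + 2*N*O)
j(E, G) = G*(1 + 2*G)
(-151 + j(8, -4))**2 = (-151 - 4*(1 + 2*(-4)))**2 = (-151 - 4*(1 - 8))**2 = (-151 - 4*(-7))**2 = (-151 + 28)**2 = (-123)**2 = 15129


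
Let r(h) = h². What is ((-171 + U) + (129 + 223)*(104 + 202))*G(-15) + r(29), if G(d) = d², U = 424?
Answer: 24292966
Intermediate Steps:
((-171 + U) + (129 + 223)*(104 + 202))*G(-15) + r(29) = ((-171 + 424) + (129 + 223)*(104 + 202))*(-15)² + 29² = (253 + 352*306)*225 + 841 = (253 + 107712)*225 + 841 = 107965*225 + 841 = 24292125 + 841 = 24292966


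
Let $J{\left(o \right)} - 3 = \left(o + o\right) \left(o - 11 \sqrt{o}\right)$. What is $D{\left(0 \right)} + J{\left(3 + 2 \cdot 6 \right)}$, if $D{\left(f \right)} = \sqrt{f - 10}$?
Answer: $453 - 330 \sqrt{15} + i \sqrt{10} \approx -825.08 + 3.1623 i$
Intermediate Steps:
$J{\left(o \right)} = 3 + 2 o \left(o - 11 \sqrt{o}\right)$ ($J{\left(o \right)} = 3 + \left(o + o\right) \left(o - 11 \sqrt{o}\right) = 3 + 2 o \left(o - 11 \sqrt{o}\right)$)
$D{\left(f \right)} = \sqrt{-10 + f}$
$D{\left(0 \right)} + J{\left(3 + 2 \cdot 6 \right)} = \sqrt{-10 + 0} + \left(3 - 22 \left(3 + 2 \cdot 6\right)^{\frac{3}{2}} + 2 \left(3 + 2 \cdot 6\right)^{2}\right) = \sqrt{-10} + \left(3 - 22 \left(3 + 12\right)^{\frac{3}{2}} + 2 \left(3 + 12\right)^{2}\right) = i \sqrt{10} + \left(3 - 22 \cdot 15^{\frac{3}{2}} + 2 \cdot 15^{2}\right) = i \sqrt{10} + \left(3 - 22 \cdot 15 \sqrt{15} + 2 \cdot 225\right) = i \sqrt{10} + \left(3 - 330 \sqrt{15} + 450\right) = i \sqrt{10} + \left(453 - 330 \sqrt{15}\right) = 453 - 330 \sqrt{15} + i \sqrt{10}$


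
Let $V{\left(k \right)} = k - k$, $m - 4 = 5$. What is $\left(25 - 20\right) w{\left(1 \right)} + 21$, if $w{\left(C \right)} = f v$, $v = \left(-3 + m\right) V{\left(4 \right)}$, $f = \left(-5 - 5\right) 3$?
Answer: $21$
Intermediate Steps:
$m = 9$ ($m = 4 + 5 = 9$)
$f = -30$ ($f = \left(-10\right) 3 = -30$)
$V{\left(k \right)} = 0$
$v = 0$ ($v = \left(-3 + 9\right) 0 = 6 \cdot 0 = 0$)
$w{\left(C \right)} = 0$ ($w{\left(C \right)} = \left(-30\right) 0 = 0$)
$\left(25 - 20\right) w{\left(1 \right)} + 21 = \left(25 - 20\right) 0 + 21 = 5 \cdot 0 + 21 = 0 + 21 = 21$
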